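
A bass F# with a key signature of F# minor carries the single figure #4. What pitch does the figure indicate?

B#

Counting 3 letter steps above F# lands on B; in F# minor, that letter is B.
The #4 figure raises it a semitone, giving B#.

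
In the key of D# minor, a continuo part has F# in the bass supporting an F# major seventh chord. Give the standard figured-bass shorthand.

7

F# is the root of F# major seventh, so the chord is in root position.
A seventh chord in root position is figured 7/5/3, conventionally abbreviated 7.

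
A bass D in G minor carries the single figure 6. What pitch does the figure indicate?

Bb

Counting 5 letter steps above D lands on B; in G minor, that letter is Bb.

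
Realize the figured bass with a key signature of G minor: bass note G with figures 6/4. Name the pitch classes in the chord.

A fourth above G in this key is C.
A sixth above G in this key is Eb.
Together with the bass G, this spells C minor in second inversion.

G, C, Eb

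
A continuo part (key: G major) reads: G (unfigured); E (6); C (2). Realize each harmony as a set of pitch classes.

G, B, D | E, G, C | C, D, F#, A

G (5/3): G, B, D.
E (6/3): E, G, C.
C (6/4/2): C, D, F#, A.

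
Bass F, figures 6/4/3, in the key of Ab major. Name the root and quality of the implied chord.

The figures 6/4/3 indicate a seventh chord in second inversion.
In second inversion the root lies a fourth above the bass: a fourth above F in Ab major is Bb.
The chord tones are F, Ab, Bb, Db, giving Bb minor seventh.

Bb minor seventh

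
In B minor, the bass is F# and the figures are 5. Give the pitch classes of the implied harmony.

F#, A, C#

The written figures 5 are shorthand for 5/3: the 3 is implied.
A third above F# in this key is A.
A fifth above F# in this key is C#.
Together with the bass F#, this spells F# minor in root position.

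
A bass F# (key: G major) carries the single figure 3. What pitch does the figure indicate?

Counting 2 letter steps above F# lands on A; in G major, that letter is A.

A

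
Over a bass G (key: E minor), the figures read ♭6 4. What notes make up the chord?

G, C, Eb

A fourth above G in this key is C.
A sixth above G in this key is E, lowered to Eb by the flat.
Together with the bass G, this spells C minor in second inversion.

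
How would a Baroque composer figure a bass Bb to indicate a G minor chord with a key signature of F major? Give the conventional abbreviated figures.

Bb is the third of G minor, so the chord is in first inversion.
A triad in first inversion is figured 6/3, conventionally abbreviated 6.

6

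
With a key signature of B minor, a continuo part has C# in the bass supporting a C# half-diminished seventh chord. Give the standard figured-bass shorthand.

C# is the root of C# half-diminished seventh, so the chord is in root position.
A seventh chord in root position is figured 7/5/3, conventionally abbreviated 7.

7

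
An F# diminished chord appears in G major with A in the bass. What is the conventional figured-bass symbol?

A is the third of F# diminished, so the chord is in first inversion.
A triad in first inversion is figured 6/3, conventionally abbreviated 6.

6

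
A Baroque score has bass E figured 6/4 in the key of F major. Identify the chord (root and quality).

The figures 6/4 indicate a triad in second inversion.
In second inversion the root lies a fourth above the bass: a fourth above E in F major is A.
The chord tones are E, A, C, giving A minor.

A minor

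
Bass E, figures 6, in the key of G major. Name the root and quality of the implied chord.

The figures 6 indicate a triad in first inversion.
In first inversion the root lies a sixth above the bass: a sixth above E in G major is C.
The chord tones are E, G, C, giving C major.

C major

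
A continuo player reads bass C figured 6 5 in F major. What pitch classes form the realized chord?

The written figures 6 5 are shorthand for 6/5/3: the 3 is implied.
A third above C in this key is E.
A fifth above C in this key is G.
A sixth above C in this key is A.
Together with the bass C, this spells A minor seventh in first inversion.

C, E, G, A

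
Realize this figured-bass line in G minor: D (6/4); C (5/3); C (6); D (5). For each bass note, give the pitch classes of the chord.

D, G, Bb | C, Eb, G | C, Eb, A | D, F, A

D (6/4): D, G, Bb.
C (5/3): C, Eb, G.
C (6/3): C, Eb, A.
D (5/3): D, F, A.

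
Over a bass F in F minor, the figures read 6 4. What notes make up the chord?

F, Bb, Db

A fourth above F in this key is Bb.
A sixth above F in this key is Db.
Together with the bass F, this spells Bb minor in second inversion.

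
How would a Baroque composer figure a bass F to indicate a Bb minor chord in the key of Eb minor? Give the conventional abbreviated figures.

6/4

F is the fifth of Bb minor, so the chord is in second inversion.
A triad in second inversion is figured 6/4, conventionally abbreviated 6/4.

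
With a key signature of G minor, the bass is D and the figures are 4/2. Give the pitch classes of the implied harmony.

The written figures 4/2 are shorthand for 6/4/2: the 6 is implied.
A second above D in this key is Eb.
A fourth above D in this key is G.
A sixth above D in this key is Bb.
Together with the bass D, this spells Eb major seventh in third inversion.

D, Eb, G, Bb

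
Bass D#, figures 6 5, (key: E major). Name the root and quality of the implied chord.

The figures 6 5 indicate a seventh chord in first inversion.
In first inversion the root lies a sixth above the bass: a sixth above D# in E major is B.
The chord tones are D#, F#, A, B, giving B dominant seventh.

B dominant seventh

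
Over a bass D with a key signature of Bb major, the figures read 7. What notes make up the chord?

The written figures 7 are shorthand for 7/5/3: the 5/3 are implied.
A third above D in this key is F.
A fifth above D in this key is A.
A seventh above D in this key is C.
Together with the bass D, this spells D minor seventh in root position.

D, F, A, C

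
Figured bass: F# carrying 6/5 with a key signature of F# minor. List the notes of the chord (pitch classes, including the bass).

The written figures 6/5 are shorthand for 6/5/3: the 3 is implied.
A third above F# in this key is A.
A fifth above F# in this key is C#.
A sixth above F# in this key is D.
Together with the bass F#, this spells D major seventh in first inversion.

F#, A, C#, D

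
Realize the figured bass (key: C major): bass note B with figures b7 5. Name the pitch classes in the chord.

B, D, F, Ab

The written figures b7 5 are shorthand for 7/5/3: the 3 is implied.
A third above B in this key is D.
A fifth above B in this key is F.
A seventh above B in this key is A, lowered to Ab by the flat.
Together with the bass B, this spells B diminished seventh in root position.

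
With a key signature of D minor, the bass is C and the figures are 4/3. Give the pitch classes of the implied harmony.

The written figures 4/3 are shorthand for 6/4/3: the 6 is implied.
A third above C in this key is E.
A fourth above C in this key is F.
A sixth above C in this key is A.
Together with the bass C, this spells F major seventh in second inversion.

C, E, F, A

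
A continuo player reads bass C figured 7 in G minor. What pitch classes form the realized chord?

C, Eb, G, Bb

The written figures 7 are shorthand for 7/5/3: the 5/3 are implied.
A third above C in this key is Eb.
A fifth above C in this key is G.
A seventh above C in this key is Bb.
Together with the bass C, this spells C minor seventh in root position.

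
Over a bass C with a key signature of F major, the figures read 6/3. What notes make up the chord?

A third above C in this key is E.
A sixth above C in this key is A.
Together with the bass C, this spells A minor in first inversion.

C, E, A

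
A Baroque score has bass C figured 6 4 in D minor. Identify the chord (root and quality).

F major

The figures 6 4 indicate a triad in second inversion.
In second inversion the root lies a fourth above the bass: a fourth above C in D minor is F.
The chord tones are C, F, A, giving F major.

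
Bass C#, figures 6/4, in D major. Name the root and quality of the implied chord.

The figures 6/4 indicate a triad in second inversion.
In second inversion the root lies a fourth above the bass: a fourth above C# in D major is F#.
The chord tones are C#, F#, A, giving F# minor.

F# minor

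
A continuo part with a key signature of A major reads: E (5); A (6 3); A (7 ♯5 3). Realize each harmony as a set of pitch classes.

E (5/3): E, G#, B.
A (6/3): A, C#, F#.
A (7/#5/3): A, C#, E#, G#.

E, G#, B | A, C#, F# | A, C#, E#, G#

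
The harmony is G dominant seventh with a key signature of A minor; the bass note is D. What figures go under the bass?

D is the fifth of G dominant seventh, so the chord is in second inversion.
A seventh chord in second inversion is figured 6/4/3, conventionally abbreviated 4/3.

4/3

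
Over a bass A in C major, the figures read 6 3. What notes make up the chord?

A third above A in this key is C.
A sixth above A in this key is F.
Together with the bass A, this spells F major in first inversion.

A, C, F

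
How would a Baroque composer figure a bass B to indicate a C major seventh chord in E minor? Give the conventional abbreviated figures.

B is the seventh of C major seventh, so the chord is in third inversion.
A seventh chord in third inversion is figured 6/4/2, conventionally abbreviated 4/2.

4/2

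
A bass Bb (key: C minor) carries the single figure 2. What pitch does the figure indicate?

Counting 1 letter step above Bb lands on C; in C minor, that letter is C.

C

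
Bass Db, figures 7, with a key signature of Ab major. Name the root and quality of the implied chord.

The figures 7 indicate a seventh chord in root position.
In root position the bass is the root, so the root is Db.
The chord tones are Db, F, Ab, C, giving Db major seventh.

Db major seventh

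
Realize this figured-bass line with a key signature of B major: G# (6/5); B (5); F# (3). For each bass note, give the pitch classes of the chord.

G#, B, D#, E | B, D#, F# | F#, A#, C#

G# (6/5/3): G#, B, D#, E.
B (5/3): B, D#, F#.
F# (5/3): F#, A#, C#.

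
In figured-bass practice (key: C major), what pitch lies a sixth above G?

E

Counting 5 letter steps above G lands on E; in C major, that letter is E.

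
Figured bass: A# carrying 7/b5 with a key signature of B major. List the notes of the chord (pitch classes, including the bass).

A#, C#, Eb, G#

The written figures 7/b5 are shorthand for 7/5/3: the 3 is implied.
A third above A# in this key is C#.
A fifth above A# in this key is E, lowered to Eb by the flat.
A seventh above A# in this key is G#.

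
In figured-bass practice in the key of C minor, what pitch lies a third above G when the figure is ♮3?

Counting 2 letter steps above G lands on B; in C minor, that letter is Bb.
The ♮3 figure makes it natural, giving B.

B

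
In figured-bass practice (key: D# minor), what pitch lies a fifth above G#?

Counting 4 letter steps above G# lands on D; in D# minor, that letter is D#.

D#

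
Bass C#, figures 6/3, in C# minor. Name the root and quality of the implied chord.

The figures 6/3 indicate a triad in first inversion.
In first inversion the root lies a sixth above the bass: a sixth above C# in C# minor is A.
The chord tones are C#, E, A, giving A major.

A major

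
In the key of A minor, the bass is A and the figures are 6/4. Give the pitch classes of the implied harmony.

A fourth above A in this key is D.
A sixth above A in this key is F.
Together with the bass A, this spells D minor in second inversion.

A, D, F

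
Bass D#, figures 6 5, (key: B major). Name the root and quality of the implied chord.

The figures 6 5 indicate a seventh chord in first inversion.
In first inversion the root lies a sixth above the bass: a sixth above D# in B major is B.
The chord tones are D#, F#, A#, B, giving B major seventh.

B major seventh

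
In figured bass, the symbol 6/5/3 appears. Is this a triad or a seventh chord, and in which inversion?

seventh chord, first inversion

Intervals of 6/5/3 above the bass form a seventh chord; the bass is the third, so this is first inversion.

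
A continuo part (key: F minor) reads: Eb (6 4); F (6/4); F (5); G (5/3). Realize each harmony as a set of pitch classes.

Eb (6/4): Eb, Ab, C.
F (6/4): F, Bb, Db.
F (5/3): F, Ab, C.
G (5/3): G, Bb, Db.

Eb, Ab, C | F, Bb, Db | F, Ab, C | G, Bb, Db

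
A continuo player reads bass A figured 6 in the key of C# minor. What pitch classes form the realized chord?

The written figures 6 are shorthand for 6/3: the 3 is implied.
A third above A in this key is C#.
A sixth above A in this key is F#.
Together with the bass A, this spells F# minor in first inversion.

A, C#, F#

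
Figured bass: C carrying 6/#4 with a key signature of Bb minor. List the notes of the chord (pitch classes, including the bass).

A fourth above C in this key is F, raised to F# by the sharp.
A sixth above C in this key is Ab.

C, F#, Ab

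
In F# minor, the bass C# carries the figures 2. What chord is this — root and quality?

D major seventh

The figures 2 indicate a seventh chord in third inversion.
In third inversion the root lies a second above the bass: a second above C# in F# minor is D.
The chord tones are C#, D, F#, A, giving D major seventh.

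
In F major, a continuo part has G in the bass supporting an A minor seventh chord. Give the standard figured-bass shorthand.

G is the seventh of A minor seventh, so the chord is in third inversion.
A seventh chord in third inversion is figured 6/4/2, conventionally abbreviated 4/2.

4/2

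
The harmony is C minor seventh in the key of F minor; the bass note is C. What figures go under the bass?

7

C is the root of C minor seventh, so the chord is in root position.
A seventh chord in root position is figured 7/5/3, conventionally abbreviated 7.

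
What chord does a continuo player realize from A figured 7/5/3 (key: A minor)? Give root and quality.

A minor seventh

The figures 7/5/3 indicate a seventh chord in root position.
In root position the bass is the root, so the root is A.
The chord tones are A, C, E, G, giving A minor seventh.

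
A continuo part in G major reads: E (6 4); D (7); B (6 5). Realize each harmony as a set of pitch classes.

E, A, C | D, F#, A, C | B, D, F#, G

E (6/4): E, A, C.
D (7/5/3): D, F#, A, C.
B (6/5/3): B, D, F#, G.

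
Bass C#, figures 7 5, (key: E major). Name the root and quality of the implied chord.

The figures 7 5 indicate a seventh chord in root position.
In root position the bass is the root, so the root is C#.
The chord tones are C#, E, G#, B, giving C# minor seventh.

C# minor seventh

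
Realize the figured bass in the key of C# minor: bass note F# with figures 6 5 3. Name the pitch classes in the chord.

A third above F# in this key is A.
A fifth above F# in this key is C#.
A sixth above F# in this key is D#.
Together with the bass F#, this spells D# half-diminished seventh in first inversion.

F#, A, C#, D#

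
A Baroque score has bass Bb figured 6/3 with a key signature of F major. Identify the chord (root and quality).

G minor

The figures 6/3 indicate a triad in first inversion.
In first inversion the root lies a sixth above the bass: a sixth above Bb in F major is G.
The chord tones are Bb, D, G, giving G minor.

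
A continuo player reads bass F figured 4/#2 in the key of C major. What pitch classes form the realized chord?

F, G#, B, D

The written figures 4/#2 are shorthand for 6/4/2: the 6 is implied.
A second above F in this key is G, raised to G# by the sharp.
A fourth above F in this key is B.
A sixth above F in this key is D.
Together with the bass F, this spells G# diminished seventh in third inversion.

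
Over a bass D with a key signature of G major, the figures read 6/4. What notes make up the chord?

A fourth above D in this key is G.
A sixth above D in this key is B.
Together with the bass D, this spells G major in second inversion.

D, G, B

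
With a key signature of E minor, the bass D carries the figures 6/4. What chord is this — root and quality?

G major

The figures 6/4 indicate a triad in second inversion.
In second inversion the root lies a fourth above the bass: a fourth above D in E minor is G.
The chord tones are D, G, B, giving G major.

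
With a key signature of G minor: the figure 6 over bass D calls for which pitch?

Bb

Counting 5 letter steps above D lands on B; in G minor, that letter is Bb.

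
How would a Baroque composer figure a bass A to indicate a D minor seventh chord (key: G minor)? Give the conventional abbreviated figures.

4/3

A is the fifth of D minor seventh, so the chord is in second inversion.
A seventh chord in second inversion is figured 6/4/3, conventionally abbreviated 4/3.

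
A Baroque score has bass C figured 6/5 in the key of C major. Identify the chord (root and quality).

A minor seventh

The figures 6/5 indicate a seventh chord in first inversion.
In first inversion the root lies a sixth above the bass: a sixth above C in C major is A.
The chord tones are C, E, G, A, giving A minor seventh.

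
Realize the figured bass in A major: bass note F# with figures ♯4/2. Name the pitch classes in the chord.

F#, G#, B#, D

The written figures ♯4/2 are shorthand for 6/4/2: the 6 is implied.
A second above F# in this key is G#.
A fourth above F# in this key is B, raised to B# by the sharp.
A sixth above F# in this key is D.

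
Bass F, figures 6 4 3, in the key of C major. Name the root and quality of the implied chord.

B half-diminished seventh

The figures 6 4 3 indicate a seventh chord in second inversion.
In second inversion the root lies a fourth above the bass: a fourth above F in C major is B.
The chord tones are F, A, B, D, giving B half-diminished seventh.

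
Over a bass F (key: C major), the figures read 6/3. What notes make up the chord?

F, A, D

A third above F in this key is A.
A sixth above F in this key is D.
Together with the bass F, this spells D minor in first inversion.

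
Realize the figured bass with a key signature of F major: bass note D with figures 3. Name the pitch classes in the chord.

D, F, A

The written figures 3 are shorthand for 5/3: the 5 is implied.
A third above D in this key is F.
A fifth above D in this key is A.
Together with the bass D, this spells D minor in root position.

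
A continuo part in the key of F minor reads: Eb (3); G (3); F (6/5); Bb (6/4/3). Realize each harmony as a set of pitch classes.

Eb, G, Bb | G, Bb, Db | F, Ab, C, Db | Bb, Db, Eb, G

Eb (5/3): Eb, G, Bb.
G (5/3): G, Bb, Db.
F (6/5/3): F, Ab, C, Db.
Bb (6/4/3): Bb, Db, Eb, G.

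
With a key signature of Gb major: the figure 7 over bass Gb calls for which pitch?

Counting 6 letter steps above Gb lands on F; in Gb major, that letter is F.

F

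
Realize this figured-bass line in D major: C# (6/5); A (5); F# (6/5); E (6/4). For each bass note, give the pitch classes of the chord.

C#, E, G, A | A, C#, E | F#, A, C#, D | E, A, C#

C# (6/5/3): C#, E, G, A.
A (5/3): A, C#, E.
F# (6/5/3): F#, A, C#, D.
E (6/4): E, A, C#.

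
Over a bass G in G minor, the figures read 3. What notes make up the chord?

The written figures 3 are shorthand for 5/3: the 5 is implied.
A third above G in this key is Bb.
A fifth above G in this key is D.
Together with the bass G, this spells G minor in root position.

G, Bb, D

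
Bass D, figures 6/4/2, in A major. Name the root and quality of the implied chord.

The figures 6/4/2 indicate a seventh chord in third inversion.
In third inversion the root lies a second above the bass: a second above D in A major is E.
The chord tones are D, E, G#, B, giving E dominant seventh.

E dominant seventh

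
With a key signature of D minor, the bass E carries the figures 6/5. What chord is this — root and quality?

The figures 6/5 indicate a seventh chord in first inversion.
In first inversion the root lies a sixth above the bass: a sixth above E in D minor is C.
The chord tones are E, G, Bb, C, giving C dominant seventh.

C dominant seventh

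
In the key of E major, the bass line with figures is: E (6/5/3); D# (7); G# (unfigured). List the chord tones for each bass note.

E, G#, B, C# | D#, F#, A, C# | G#, B, D#

E (6/5/3): E, G#, B, C#.
D# (7/5/3): D#, F#, A, C#.
G# (5/3): G#, B, D#.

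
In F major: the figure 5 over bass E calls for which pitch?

Bb

Counting 4 letter steps above E lands on B; in F major, that letter is Bb.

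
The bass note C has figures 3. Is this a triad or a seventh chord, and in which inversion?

triad, root position

3 is shorthand for 5/3.
Intervals of 5/3 above the bass form a triad; the bass is the root, so this is root position.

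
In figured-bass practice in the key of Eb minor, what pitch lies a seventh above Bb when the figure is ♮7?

A

Counting 6 letter steps above Bb lands on A; in Eb minor, that letter is Ab.
The ♮7 figure makes it natural, giving A.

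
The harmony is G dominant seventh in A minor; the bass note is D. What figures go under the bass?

D is the fifth of G dominant seventh, so the chord is in second inversion.
A seventh chord in second inversion is figured 6/4/3, conventionally abbreviated 4/3.

4/3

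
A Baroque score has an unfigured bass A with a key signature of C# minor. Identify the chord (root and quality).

A major

An unfigured bass indicates a triad in root position.
In root position the bass is the root, so the root is A.
The chord tones are A, C#, E, giving A major.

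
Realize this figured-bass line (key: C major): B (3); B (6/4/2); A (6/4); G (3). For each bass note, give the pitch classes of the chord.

B (5/3): B, D, F.
B (6/4/2): B, C, E, G.
A (6/4): A, D, F.
G (5/3): G, B, D.

B, D, F | B, C, E, G | A, D, F | G, B, D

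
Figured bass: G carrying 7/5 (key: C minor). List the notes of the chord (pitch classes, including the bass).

The written figures 7/5 are shorthand for 7/5/3: the 3 is implied.
A third above G in this key is Bb.
A fifth above G in this key is D.
A seventh above G in this key is F.
Together with the bass G, this spells G minor seventh in root position.

G, Bb, D, F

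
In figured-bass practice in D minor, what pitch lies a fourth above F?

Counting 3 letter steps above F lands on B; in D minor, that letter is Bb.

Bb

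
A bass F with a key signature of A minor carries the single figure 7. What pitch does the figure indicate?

E

Counting 6 letter steps above F lands on E; in A minor, that letter is E.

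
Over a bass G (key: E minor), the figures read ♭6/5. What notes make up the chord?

The written figures ♭6/5 are shorthand for 6/5/3: the 3 is implied.
A third above G in this key is B.
A fifth above G in this key is D.
A sixth above G in this key is E, lowered to Eb by the flat.
Together with the bass G, this spells Eb augmented major seventh in first inversion.

G, B, D, Eb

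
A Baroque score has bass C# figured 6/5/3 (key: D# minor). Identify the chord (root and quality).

The figures 6/5/3 indicate a seventh chord in first inversion.
In first inversion the root lies a sixth above the bass: a sixth above C# in D# minor is A#.
The chord tones are C#, E#, G#, A#, giving A# minor seventh.

A# minor seventh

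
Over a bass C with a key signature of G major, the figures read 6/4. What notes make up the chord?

A fourth above C in this key is F#.
A sixth above C in this key is A.
Together with the bass C, this spells F# diminished in second inversion.

C, F#, A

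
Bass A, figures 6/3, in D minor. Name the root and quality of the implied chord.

F major

The figures 6/3 indicate a triad in first inversion.
In first inversion the root lies a sixth above the bass: a sixth above A in D minor is F.
The chord tones are A, C, F, giving F major.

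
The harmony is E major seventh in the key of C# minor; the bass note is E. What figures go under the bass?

7

E is the root of E major seventh, so the chord is in root position.
A seventh chord in root position is figured 7/5/3, conventionally abbreviated 7.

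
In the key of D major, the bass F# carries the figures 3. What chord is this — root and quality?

The figures 3 indicate a triad in root position.
In root position the bass is the root, so the root is F#.
The chord tones are F#, A, C#, giving F# minor.

F# minor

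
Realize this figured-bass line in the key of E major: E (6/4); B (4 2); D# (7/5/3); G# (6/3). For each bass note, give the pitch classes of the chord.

E (6/4): E, A, C#.
B (6/4/2): B, C#, E, G#.
D# (7/5/3): D#, F#, A, C#.
G# (6/3): G#, B, E.

E, A, C# | B, C#, E, G# | D#, F#, A, C# | G#, B, E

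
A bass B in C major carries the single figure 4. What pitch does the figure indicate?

Counting 3 letter steps above B lands on E; in C major, that letter is E.

E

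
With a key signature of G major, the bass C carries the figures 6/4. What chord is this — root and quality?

F# diminished

The figures 6/4 indicate a triad in second inversion.
In second inversion the root lies a fourth above the bass: a fourth above C in G major is F#.
The chord tones are C, F#, A, giving F# diminished.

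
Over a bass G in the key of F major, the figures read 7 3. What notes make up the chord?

The written figures 7 3 are shorthand for 7/5/3: the 5 is implied.
A third above G in this key is Bb.
A fifth above G in this key is D.
A seventh above G in this key is F.
Together with the bass G, this spells G minor seventh in root position.

G, Bb, D, F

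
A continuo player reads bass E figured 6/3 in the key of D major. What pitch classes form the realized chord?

E, G, C#

A third above E in this key is G.
A sixth above E in this key is C#.
Together with the bass E, this spells C# diminished in first inversion.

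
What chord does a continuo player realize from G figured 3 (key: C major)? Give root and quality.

G major

The figures 3 indicate a triad in root position.
In root position the bass is the root, so the root is G.
The chord tones are G, B, D, giving G major.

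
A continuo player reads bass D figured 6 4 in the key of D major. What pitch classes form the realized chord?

A fourth above D in this key is G.
A sixth above D in this key is B.
Together with the bass D, this spells G major in second inversion.

D, G, B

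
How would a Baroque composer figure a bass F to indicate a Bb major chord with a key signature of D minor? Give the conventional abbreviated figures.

F is the fifth of Bb major, so the chord is in second inversion.
A triad in second inversion is figured 6/4, conventionally abbreviated 6/4.

6/4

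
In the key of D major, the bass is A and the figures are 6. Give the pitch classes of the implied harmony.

The written figures 6 are shorthand for 6/3: the 3 is implied.
A third above A in this key is C#.
A sixth above A in this key is F#.
Together with the bass A, this spells F# minor in first inversion.

A, C#, F#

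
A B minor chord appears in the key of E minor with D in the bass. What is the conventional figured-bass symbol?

6

D is the third of B minor, so the chord is in first inversion.
A triad in first inversion is figured 6/3, conventionally abbreviated 6.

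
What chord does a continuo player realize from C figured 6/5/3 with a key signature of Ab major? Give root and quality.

Ab major seventh

The figures 6/5/3 indicate a seventh chord in first inversion.
In first inversion the root lies a sixth above the bass: a sixth above C in Ab major is Ab.
The chord tones are C, Eb, G, Ab, giving Ab major seventh.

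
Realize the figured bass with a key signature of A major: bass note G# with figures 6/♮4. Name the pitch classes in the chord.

A fourth above G# in this key is C#, made natural (C) by the ♮ figure.
A sixth above G# in this key is E.
Together with the bass G#, this spells C augmented in second inversion.

G#, C, E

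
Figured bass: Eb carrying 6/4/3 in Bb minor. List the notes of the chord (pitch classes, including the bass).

Eb, Gb, Ab, C

A third above Eb in this key is Gb.
A fourth above Eb in this key is Ab.
A sixth above Eb in this key is C.
Together with the bass Eb, this spells Ab dominant seventh in second inversion.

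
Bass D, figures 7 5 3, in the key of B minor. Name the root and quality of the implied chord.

The figures 7 5 3 indicate a seventh chord in root position.
In root position the bass is the root, so the root is D.
The chord tones are D, F#, A, C#, giving D major seventh.

D major seventh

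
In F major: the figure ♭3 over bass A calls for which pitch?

Cb

Counting 2 letter steps above A lands on C; in F major, that letter is C.
The b3 figure lowers it a semitone, giving Cb.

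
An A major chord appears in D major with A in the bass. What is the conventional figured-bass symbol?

no figures

A is the root of A major, so the chord is in root position.
A triad in root position is figured 5/3, conventionally abbreviated (no figures — root-position triad).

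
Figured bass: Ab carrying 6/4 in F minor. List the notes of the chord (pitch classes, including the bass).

Ab, Db, F

A fourth above Ab in this key is Db.
A sixth above Ab in this key is F.
Together with the bass Ab, this spells Db major in second inversion.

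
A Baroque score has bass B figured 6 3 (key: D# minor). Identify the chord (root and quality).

The figures 6 3 indicate a triad in first inversion.
In first inversion the root lies a sixth above the bass: a sixth above B in D# minor is G#.
The chord tones are B, D#, G#, giving G# minor.

G# minor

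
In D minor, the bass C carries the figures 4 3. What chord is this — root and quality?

The figures 4 3 indicate a seventh chord in second inversion.
In second inversion the root lies a fourth above the bass: a fourth above C in D minor is F.
The chord tones are C, E, F, A, giving F major seventh.

F major seventh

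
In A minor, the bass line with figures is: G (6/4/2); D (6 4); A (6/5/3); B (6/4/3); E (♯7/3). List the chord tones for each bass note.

G, A, C, E | D, G, B | A, C, E, F | B, D, E, G | E, G, B, D#

G (6/4/2): G, A, C, E.
D (6/4): D, G, B.
A (6/5/3): A, C, E, F.
B (6/4/3): B, D, E, G.
E (#7/5/3): E, G, B, D#.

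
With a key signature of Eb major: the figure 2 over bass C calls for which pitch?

Counting 1 letter step above C lands on D; in Eb major, that letter is D.

D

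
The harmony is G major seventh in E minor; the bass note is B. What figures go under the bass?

6/5

B is the third of G major seventh, so the chord is in first inversion.
A seventh chord in first inversion is figured 6/5/3, conventionally abbreviated 6/5.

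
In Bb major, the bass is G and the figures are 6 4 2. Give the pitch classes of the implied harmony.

A second above G in this key is A.
A fourth above G in this key is C.
A sixth above G in this key is Eb.
Together with the bass G, this spells A half-diminished seventh in third inversion.

G, A, C, Eb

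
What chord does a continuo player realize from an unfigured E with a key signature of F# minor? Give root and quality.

An unfigured bass indicates a triad in root position.
In root position the bass is the root, so the root is E.
The chord tones are E, G#, B, giving E major.

E major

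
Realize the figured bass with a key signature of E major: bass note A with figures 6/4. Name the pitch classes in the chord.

A fourth above A in this key is D#.
A sixth above A in this key is F#.
Together with the bass A, this spells D# diminished in second inversion.

A, D#, F#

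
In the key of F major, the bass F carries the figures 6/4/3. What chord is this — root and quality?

Bb major seventh

The figures 6/4/3 indicate a seventh chord in second inversion.
In second inversion the root lies a fourth above the bass: a fourth above F in F major is Bb.
The chord tones are F, A, Bb, D, giving Bb major seventh.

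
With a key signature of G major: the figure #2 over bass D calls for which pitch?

E#

Counting 1 letter step above D lands on E; in G major, that letter is E.
The #2 figure raises it a semitone, giving E#.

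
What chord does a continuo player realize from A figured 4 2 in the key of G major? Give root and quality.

B minor seventh

The figures 4 2 indicate a seventh chord in third inversion.
In third inversion the root lies a second above the bass: a second above A in G major is B.
The chord tones are A, B, D, F#, giving B minor seventh.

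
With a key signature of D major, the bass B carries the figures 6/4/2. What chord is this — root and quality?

C# half-diminished seventh

The figures 6/4/2 indicate a seventh chord in third inversion.
In third inversion the root lies a second above the bass: a second above B in D major is C#.
The chord tones are B, C#, E, G, giving C# half-diminished seventh.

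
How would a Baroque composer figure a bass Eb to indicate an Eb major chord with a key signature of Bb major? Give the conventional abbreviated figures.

Eb is the root of Eb major, so the chord is in root position.
A triad in root position is figured 5/3, conventionally abbreviated (no figures — root-position triad).

no figures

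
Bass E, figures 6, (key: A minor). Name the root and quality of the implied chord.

The figures 6 indicate a triad in first inversion.
In first inversion the root lies a sixth above the bass: a sixth above E in A minor is C.
The chord tones are E, G, C, giving C major.

C major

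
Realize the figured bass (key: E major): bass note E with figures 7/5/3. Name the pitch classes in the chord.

A third above E in this key is G#.
A fifth above E in this key is B.
A seventh above E in this key is D#.
Together with the bass E, this spells E major seventh in root position.

E, G#, B, D#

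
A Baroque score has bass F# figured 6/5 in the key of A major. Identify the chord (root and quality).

The figures 6/5 indicate a seventh chord in first inversion.
In first inversion the root lies a sixth above the bass: a sixth above F# in A major is D.
The chord tones are F#, A, C#, D, giving D major seventh.

D major seventh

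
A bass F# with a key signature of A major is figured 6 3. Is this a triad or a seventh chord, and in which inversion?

triad, first inversion

Intervals of 6/3 above the bass form a triad; the bass is the third, so this is first inversion.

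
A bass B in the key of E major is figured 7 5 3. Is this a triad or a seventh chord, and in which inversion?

seventh chord, root position

Intervals of 7/5/3 above the bass form a seventh chord; the bass is the root, so this is root position.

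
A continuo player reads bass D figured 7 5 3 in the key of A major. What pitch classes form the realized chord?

D, F#, A, C#

A third above D in this key is F#.
A fifth above D in this key is A.
A seventh above D in this key is C#.
Together with the bass D, this spells D major seventh in root position.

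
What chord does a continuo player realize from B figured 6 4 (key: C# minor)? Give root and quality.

E major

The figures 6 4 indicate a triad in second inversion.
In second inversion the root lies a fourth above the bass: a fourth above B in C# minor is E.
The chord tones are B, E, G#, giving E major.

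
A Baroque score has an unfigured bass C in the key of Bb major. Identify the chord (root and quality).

C minor

An unfigured bass indicates a triad in root position.
In root position the bass is the root, so the root is C.
The chord tones are C, Eb, G, giving C minor.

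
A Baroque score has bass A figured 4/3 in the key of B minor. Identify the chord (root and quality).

The figures 4/3 indicate a seventh chord in second inversion.
In second inversion the root lies a fourth above the bass: a fourth above A in B minor is D.
The chord tones are A, C#, D, F#, giving D major seventh.

D major seventh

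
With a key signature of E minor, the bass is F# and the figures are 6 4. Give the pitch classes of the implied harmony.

A fourth above F# in this key is B.
A sixth above F# in this key is D.
Together with the bass F#, this spells B minor in second inversion.

F#, B, D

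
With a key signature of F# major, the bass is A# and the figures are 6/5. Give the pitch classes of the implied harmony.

The written figures 6/5 are shorthand for 6/5/3: the 3 is implied.
A third above A# in this key is C#.
A fifth above A# in this key is E#.
A sixth above A# in this key is F#.
Together with the bass A#, this spells F# major seventh in first inversion.

A#, C#, E#, F#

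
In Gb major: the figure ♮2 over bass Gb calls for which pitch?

A

Counting 1 letter step above Gb lands on A; in Gb major, that letter is Ab.
The ♮2 figure makes it natural, giving A.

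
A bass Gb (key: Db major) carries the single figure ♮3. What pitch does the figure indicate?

B

Counting 2 letter steps above Gb lands on B; in Db major, that letter is Bb.
The ♮3 figure makes it natural, giving B.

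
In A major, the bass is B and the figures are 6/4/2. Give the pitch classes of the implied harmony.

A second above B in this key is C#.
A fourth above B in this key is E.
A sixth above B in this key is G#.
Together with the bass B, this spells C# minor seventh in third inversion.

B, C#, E, G#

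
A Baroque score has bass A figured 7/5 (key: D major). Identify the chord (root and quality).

A dominant seventh

The figures 7/5 indicate a seventh chord in root position.
In root position the bass is the root, so the root is A.
The chord tones are A, C#, E, G, giving A dominant seventh.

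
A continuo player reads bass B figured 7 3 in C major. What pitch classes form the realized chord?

B, D, F, A

The written figures 7 3 are shorthand for 7/5/3: the 5 is implied.
A third above B in this key is D.
A fifth above B in this key is F.
A seventh above B in this key is A.
Together with the bass B, this spells B half-diminished seventh in root position.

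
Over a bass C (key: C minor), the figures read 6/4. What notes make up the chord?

C, F, Ab

A fourth above C in this key is F.
A sixth above C in this key is Ab.
Together with the bass C, this spells F minor in second inversion.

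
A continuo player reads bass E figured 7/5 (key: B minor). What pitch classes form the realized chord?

The written figures 7/5 are shorthand for 7/5/3: the 3 is implied.
A third above E in this key is G.
A fifth above E in this key is B.
A seventh above E in this key is D.
Together with the bass E, this spells E minor seventh in root position.

E, G, B, D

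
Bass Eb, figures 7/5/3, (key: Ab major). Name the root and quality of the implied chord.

Eb dominant seventh

The figures 7/5/3 indicate a seventh chord in root position.
In root position the bass is the root, so the root is Eb.
The chord tones are Eb, G, Bb, Db, giving Eb dominant seventh.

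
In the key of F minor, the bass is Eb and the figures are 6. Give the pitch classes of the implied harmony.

The written figures 6 are shorthand for 6/3: the 3 is implied.
A third above Eb in this key is G.
A sixth above Eb in this key is C.
Together with the bass Eb, this spells C minor in first inversion.

Eb, G, C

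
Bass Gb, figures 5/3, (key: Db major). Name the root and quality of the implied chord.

Gb major

The figures 5/3 indicate a triad in root position.
In root position the bass is the root, so the root is Gb.
The chord tones are Gb, Bb, Db, giving Gb major.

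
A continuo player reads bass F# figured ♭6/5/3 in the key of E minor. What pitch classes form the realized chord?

F#, A, C, Db

A third above F# in this key is A.
A fifth above F# in this key is C.
A sixth above F# in this key is D, lowered to Db by the flat.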